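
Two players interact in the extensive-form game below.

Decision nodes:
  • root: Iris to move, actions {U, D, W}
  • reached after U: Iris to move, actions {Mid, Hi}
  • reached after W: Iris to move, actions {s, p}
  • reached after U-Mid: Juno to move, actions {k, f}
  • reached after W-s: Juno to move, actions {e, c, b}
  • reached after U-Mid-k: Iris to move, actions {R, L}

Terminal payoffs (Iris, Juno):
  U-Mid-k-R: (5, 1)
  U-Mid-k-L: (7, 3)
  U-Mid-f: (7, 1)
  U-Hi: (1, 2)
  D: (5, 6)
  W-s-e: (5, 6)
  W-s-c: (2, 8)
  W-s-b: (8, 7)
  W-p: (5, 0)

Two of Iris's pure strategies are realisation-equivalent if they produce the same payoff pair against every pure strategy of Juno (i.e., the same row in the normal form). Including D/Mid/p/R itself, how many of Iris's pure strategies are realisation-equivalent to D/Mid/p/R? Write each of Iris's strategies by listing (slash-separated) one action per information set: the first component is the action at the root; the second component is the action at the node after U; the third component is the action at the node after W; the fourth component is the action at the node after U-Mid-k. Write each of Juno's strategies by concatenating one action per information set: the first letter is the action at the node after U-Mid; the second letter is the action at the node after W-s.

Row for D/Mid/p/R (columns ke, kc, kb, fe, fc, fb): (5,6) (5,6) (5,6) (5,6) (5,6) (5,6).
Under D/Mid/p/R, Iris's choice at the node after U and at the node after W and at the node after U-Mid-k can never be reached regardless of what Juno does, so varying those choices leaves every outcome unchanged.
Holding the reachable choices fixed and varying the unreachable ones freely already gives 2 × 2 × 2 = 8 equivalent strategies.
No other strategy reproduces this row, so those 8 are the full class: D/Mid/s/R, D/Mid/s/L, D/Mid/p/R, D/Mid/p/L, D/Hi/s/R, D/Hi/s/L, D/Hi/p/R, D/Hi/p/L.

8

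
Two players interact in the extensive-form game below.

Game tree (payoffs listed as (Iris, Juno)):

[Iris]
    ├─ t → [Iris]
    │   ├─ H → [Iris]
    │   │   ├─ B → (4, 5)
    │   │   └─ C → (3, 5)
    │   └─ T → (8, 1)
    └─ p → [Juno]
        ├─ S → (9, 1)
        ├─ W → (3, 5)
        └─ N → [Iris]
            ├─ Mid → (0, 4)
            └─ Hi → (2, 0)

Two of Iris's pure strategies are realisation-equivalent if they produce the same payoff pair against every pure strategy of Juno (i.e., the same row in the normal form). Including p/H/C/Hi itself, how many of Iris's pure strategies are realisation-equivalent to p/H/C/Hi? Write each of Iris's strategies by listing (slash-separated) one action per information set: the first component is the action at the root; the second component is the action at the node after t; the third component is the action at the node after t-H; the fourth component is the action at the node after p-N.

Row for p/H/C/Hi (columns S, W, N): (9,1) (3,5) (2,0).
Under p/H/C/Hi, Iris's choice at the node after t and at the node after t-H can never be reached regardless of what Juno does, so varying those choices leaves every outcome unchanged.
Holding the reachable choices fixed and varying the unreachable ones freely already gives 2 × 2 = 4 equivalent strategies.
No other strategy reproduces this row, so those 4 are the full class: p/H/B/Hi, p/H/C/Hi, p/T/B/Hi, p/T/C/Hi.

4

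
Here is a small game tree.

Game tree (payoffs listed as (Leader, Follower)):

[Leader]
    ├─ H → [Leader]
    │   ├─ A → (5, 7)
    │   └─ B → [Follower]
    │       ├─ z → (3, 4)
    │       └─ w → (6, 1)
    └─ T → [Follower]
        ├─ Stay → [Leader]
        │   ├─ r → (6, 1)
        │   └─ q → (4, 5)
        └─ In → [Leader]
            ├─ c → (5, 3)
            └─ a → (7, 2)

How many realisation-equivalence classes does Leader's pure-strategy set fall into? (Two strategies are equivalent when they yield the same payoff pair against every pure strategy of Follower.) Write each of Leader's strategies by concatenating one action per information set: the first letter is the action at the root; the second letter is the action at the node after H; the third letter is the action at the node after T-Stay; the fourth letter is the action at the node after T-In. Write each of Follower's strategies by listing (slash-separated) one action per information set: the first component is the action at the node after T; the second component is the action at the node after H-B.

6

Leader has 16 pure strategies: HArc, HAra, HAqc, HAqa, HBrc, HBra, HBqc, HBqa, TArc, TAra, TAqc, TAqa, TBrc, TBra, TBqc, TBqa. Columns: Stay/z, Stay/w, In/z, In/w.
{HArc, HAra, HAqc, HAqa} → row (5,7) (5,7) (5,7) (5,7)
{HBrc, HBra, HBqc, HBqa} → row (3,4) (6,1) (3,4) (6,1)
{TArc, TBrc} → row (6,1) (6,1) (5,3) (5,3)
{TAra, TBra} → row (6,1) (6,1) (7,2) (7,2)
{TAqc, TBqc} → row (4,5) (4,5) (5,3) (5,3)
{TAqa, TBqa} → row (4,5) (4,5) (7,2) (7,2)
That's 6 distinct rows out of 16 strategies.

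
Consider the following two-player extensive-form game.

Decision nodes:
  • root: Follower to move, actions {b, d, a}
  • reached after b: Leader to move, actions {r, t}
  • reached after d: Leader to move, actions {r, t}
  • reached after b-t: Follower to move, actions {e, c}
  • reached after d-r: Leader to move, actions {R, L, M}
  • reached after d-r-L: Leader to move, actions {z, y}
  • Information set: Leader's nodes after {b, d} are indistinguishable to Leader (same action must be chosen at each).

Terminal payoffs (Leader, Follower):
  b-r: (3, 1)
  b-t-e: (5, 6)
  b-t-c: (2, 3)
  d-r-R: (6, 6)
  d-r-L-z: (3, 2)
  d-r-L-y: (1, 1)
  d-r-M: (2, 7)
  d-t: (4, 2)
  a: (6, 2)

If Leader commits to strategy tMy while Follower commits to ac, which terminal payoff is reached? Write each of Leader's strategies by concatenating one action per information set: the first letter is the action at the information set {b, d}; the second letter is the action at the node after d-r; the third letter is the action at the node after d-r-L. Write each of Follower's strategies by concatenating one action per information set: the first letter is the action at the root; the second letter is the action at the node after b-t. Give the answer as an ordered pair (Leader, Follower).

Trace the play path from the root:
  Follower plays a
→ terminal payoff (6, 2).
(Leader's choice at the information set {b, d} is never reached on this path, so it doesn't affect the outcome.)

(6, 2)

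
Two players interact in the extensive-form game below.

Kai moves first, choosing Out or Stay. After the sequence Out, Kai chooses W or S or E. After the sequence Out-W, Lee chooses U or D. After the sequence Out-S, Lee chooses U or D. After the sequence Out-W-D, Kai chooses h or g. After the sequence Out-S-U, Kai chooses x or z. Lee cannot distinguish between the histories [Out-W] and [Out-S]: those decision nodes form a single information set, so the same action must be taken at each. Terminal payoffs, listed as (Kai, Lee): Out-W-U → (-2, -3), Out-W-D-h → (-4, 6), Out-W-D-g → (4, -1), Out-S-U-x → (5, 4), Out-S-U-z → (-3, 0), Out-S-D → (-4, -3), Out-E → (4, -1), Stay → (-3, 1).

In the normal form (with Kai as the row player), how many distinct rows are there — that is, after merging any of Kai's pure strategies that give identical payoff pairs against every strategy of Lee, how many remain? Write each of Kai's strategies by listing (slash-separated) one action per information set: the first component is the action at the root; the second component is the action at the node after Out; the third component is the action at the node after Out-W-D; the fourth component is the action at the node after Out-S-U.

Kai has 24 pure strategies: Out/W/h/x, Out/W/h/z, Out/W/g/x, Out/W/g/z, Out/S/h/x, Out/S/h/z, Out/S/g/x, Out/S/g/z, Out/E/h/x, Out/E/h/z, Out/E/g/x, Out/E/g/z, Stay/W/h/x, Stay/W/h/z, Stay/W/g/x, Stay/W/g/z, Stay/S/h/x, Stay/S/h/z, Stay/S/g/x, Stay/S/g/z, Stay/E/h/x, Stay/E/h/z, Stay/E/g/x, Stay/E/g/z. Columns: U, D.
{Out/W/h/x, Out/W/h/z} → row (-2,-3) (-4,6)
{Out/W/g/x, Out/W/g/z} → row (-2,-3) (4,-1)
{Out/S/h/x, Out/S/g/x} → row (5,4) (-4,-3)
{Out/S/h/z, Out/S/g/z} → row (-3,0) (-4,-3)
{Out/E/h/x, Out/E/h/z, Out/E/g/x, Out/E/g/z} → row (4,-1) (4,-1)
{Stay/W/h/x, Stay/W/h/z, Stay/W/g/x, Stay/W/g/z, Stay/S/h/x, Stay/S/h/z, Stay/S/g/x, Stay/S/g/z, Stay/E/h/x, Stay/E/h/z, Stay/E/g/x, Stay/E/g/z} → row (-3,1) (-3,1)
That's 6 distinct rows out of 24 strategies.

6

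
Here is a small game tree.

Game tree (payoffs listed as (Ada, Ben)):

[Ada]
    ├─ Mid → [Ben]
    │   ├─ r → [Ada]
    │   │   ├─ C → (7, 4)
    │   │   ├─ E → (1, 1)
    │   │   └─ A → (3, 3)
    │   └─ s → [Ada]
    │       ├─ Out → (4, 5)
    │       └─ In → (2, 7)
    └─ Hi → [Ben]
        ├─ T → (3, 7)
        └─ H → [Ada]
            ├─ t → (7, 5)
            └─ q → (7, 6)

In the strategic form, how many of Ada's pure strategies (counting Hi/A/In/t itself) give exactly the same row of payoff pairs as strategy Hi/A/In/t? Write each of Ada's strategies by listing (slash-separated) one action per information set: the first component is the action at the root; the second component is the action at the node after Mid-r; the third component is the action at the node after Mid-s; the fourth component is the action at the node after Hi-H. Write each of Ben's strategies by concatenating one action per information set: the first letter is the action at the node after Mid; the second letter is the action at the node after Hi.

6

Row for Hi/A/In/t (columns rT, rH, sT, sH): (3,7) (7,5) (3,7) (7,5).
Under Hi/A/In/t, Ada's choice at the node after Mid-r and at the node after Mid-s can never be reached regardless of what Ben does, so varying those choices leaves every outcome unchanged.
Holding the reachable choices fixed and varying the unreachable ones freely already gives 3 × 2 = 6 equivalent strategies.
No other strategy reproduces this row, so those 6 are the full class: Hi/C/Out/t, Hi/C/In/t, Hi/E/Out/t, Hi/E/In/t, Hi/A/Out/t, Hi/A/In/t.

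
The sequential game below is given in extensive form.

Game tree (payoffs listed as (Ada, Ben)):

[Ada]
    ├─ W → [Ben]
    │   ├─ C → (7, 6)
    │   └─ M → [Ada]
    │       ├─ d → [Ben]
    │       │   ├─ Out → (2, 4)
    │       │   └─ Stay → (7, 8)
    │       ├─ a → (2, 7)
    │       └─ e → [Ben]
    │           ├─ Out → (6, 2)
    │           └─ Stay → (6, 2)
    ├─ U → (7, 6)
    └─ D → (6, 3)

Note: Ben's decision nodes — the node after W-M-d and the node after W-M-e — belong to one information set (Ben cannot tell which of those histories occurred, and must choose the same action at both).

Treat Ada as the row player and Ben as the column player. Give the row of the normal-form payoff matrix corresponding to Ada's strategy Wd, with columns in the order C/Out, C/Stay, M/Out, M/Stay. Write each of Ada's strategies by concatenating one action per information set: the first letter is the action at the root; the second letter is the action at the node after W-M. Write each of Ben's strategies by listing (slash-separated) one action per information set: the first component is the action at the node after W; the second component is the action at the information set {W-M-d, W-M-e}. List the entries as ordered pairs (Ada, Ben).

vs C/Out: Ada plays W → Ben plays C at [W] → (7, 6)
vs C/Stay: Ada plays W → Ben plays C at [W] → (7, 6)
vs M/Out: Ada plays W → Ben plays M at [W] → Ada plays d at [W-M] → Ben plays Out at [W-M-d] → (2, 4)
vs M/Stay: Ada plays W → Ben plays M at [W] → Ada plays d at [W-M] → Ben plays Stay at [W-M-d] → (7, 8)

(7,6) (7,6) (2,4) (7,8)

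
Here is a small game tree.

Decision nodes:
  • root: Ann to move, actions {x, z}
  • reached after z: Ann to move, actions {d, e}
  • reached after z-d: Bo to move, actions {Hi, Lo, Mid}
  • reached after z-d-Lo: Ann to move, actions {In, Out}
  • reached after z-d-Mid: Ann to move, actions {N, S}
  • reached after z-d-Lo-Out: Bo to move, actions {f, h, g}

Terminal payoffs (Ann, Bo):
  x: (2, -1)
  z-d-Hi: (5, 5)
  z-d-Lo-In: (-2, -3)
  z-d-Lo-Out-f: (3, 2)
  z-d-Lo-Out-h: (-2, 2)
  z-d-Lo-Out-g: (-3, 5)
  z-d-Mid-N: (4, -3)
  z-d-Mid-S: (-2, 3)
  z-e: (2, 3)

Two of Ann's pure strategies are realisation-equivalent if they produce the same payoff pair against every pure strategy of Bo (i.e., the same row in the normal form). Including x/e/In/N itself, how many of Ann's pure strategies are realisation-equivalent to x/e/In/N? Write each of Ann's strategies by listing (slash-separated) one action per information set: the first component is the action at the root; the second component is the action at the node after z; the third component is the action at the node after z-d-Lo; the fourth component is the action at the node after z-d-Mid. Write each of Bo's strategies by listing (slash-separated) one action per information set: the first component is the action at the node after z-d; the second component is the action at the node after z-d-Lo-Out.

8

Row for x/e/In/N (columns Hi/f, Hi/h, Hi/g, Lo/f, Lo/h, Lo/g, Mid/f, Mid/h, Mid/g): (2,-1) (2,-1) (2,-1) (2,-1) (2,-1) (2,-1) (2,-1) (2,-1) (2,-1).
Under x/e/In/N, Ann's choice at the node after z and at the node after z-d-Lo and at the node after z-d-Mid can never be reached regardless of what Bo does, so varying those choices leaves every outcome unchanged.
Holding the reachable choices fixed and varying the unreachable ones freely already gives 2 × 2 × 2 = 8 equivalent strategies.
No other strategy reproduces this row, so those 8 are the full class: x/d/In/N, x/d/In/S, x/d/Out/N, x/d/Out/S, x/e/In/N, x/e/In/S, x/e/Out/N, x/e/Out/S.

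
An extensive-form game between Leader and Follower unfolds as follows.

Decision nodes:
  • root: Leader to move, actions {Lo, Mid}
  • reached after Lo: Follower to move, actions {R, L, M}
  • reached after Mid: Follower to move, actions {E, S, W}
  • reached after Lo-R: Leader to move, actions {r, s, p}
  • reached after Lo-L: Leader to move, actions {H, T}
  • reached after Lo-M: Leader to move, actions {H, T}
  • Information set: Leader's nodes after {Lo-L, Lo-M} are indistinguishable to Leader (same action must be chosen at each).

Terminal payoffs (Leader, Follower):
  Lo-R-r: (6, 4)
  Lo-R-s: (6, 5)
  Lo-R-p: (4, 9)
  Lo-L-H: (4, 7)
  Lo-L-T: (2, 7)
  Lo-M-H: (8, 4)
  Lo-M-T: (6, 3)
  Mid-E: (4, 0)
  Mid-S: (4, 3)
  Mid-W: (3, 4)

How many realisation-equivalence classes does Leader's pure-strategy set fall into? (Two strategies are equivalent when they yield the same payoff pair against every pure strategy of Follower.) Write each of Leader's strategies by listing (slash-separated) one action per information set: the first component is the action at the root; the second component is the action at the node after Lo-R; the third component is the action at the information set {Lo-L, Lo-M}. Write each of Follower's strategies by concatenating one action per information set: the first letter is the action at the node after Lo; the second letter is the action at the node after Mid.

7

Leader has 12 pure strategies: Lo/r/H, Lo/r/T, Lo/s/H, Lo/s/T, Lo/p/H, Lo/p/T, Mid/r/H, Mid/r/T, Mid/s/H, Mid/s/T, Mid/p/H, Mid/p/T. Columns: RE, RS, RW, LE, LS, LW, ME, MS, MW.
{Lo/r/H} → row (6,4) (6,4) (6,4) (4,7) (4,7) (4,7) (8,4) (8,4) (8,4)
{Lo/r/T} → row (6,4) (6,4) (6,4) (2,7) (2,7) (2,7) (6,3) (6,3) (6,3)
{Lo/s/H} → row (6,5) (6,5) (6,5) (4,7) (4,7) (4,7) (8,4) (8,4) (8,4)
{Lo/s/T} → row (6,5) (6,5) (6,5) (2,7) (2,7) (2,7) (6,3) (6,3) (6,3)
{Lo/p/H} → row (4,9) (4,9) (4,9) (4,7) (4,7) (4,7) (8,4) (8,4) (8,4)
{Lo/p/T} → row (4,9) (4,9) (4,9) (2,7) (2,7) (2,7) (6,3) (6,3) (6,3)
{Mid/r/H, Mid/r/T, Mid/s/H, Mid/s/T, Mid/p/H, Mid/p/T} → row (4,0) (4,3) (3,4) (4,0) (4,3) (3,4) (4,0) (4,3) (3,4)
That's 7 distinct rows out of 12 strategies.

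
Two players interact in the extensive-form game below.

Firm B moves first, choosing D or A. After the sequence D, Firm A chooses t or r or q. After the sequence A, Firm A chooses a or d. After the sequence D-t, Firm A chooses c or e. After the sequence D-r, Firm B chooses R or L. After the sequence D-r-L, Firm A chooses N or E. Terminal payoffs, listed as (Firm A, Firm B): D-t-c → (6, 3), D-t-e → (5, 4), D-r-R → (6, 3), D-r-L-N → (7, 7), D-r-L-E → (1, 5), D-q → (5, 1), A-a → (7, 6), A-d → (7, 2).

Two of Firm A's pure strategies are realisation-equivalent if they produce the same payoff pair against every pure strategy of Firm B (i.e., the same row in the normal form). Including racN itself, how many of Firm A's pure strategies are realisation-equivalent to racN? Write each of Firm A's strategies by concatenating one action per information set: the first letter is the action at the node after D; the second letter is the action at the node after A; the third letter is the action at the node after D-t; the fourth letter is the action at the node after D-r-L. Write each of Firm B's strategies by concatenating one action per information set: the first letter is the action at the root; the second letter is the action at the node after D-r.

Row for racN (columns DR, DL, AR, AL): (6,3) (7,7) (7,6) (7,6).
Under racN, Firm A's choice at the node after D-t can never be reached regardless of what Firm B does, so varying those choices leaves every outcome unchanged.
Holding the reachable choices fixed and varying the unreachable one freely already gives 2 equivalent strategies.
No other strategy reproduces this row, so those 2 are the full class: racN, raeN.

2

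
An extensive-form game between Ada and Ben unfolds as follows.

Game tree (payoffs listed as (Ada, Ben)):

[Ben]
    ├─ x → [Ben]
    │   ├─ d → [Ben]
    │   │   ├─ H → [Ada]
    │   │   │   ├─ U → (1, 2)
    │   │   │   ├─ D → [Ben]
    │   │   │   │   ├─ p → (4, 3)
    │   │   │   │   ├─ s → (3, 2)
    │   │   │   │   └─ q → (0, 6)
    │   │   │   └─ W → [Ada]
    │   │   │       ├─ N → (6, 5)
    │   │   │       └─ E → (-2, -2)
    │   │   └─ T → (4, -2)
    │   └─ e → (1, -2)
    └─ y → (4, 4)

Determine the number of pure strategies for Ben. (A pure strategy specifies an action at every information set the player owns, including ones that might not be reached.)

Ben owns the root with actions {x, y} — two choices.
Ben owns the node after x with actions {d, e} — two choices.
Ben owns the node after x-d with actions {H, T} — two choices.
Ben owns the node after x-d-H-D with actions {p, s, q} — three choices.
A pure strategy fixes one action at each information set independently, so the count is the product 2 × 2 × 2 × 3 = 24.
(For reference, Ada has 6 pure strategies, giving a 24×6 normal-form matrix.)

24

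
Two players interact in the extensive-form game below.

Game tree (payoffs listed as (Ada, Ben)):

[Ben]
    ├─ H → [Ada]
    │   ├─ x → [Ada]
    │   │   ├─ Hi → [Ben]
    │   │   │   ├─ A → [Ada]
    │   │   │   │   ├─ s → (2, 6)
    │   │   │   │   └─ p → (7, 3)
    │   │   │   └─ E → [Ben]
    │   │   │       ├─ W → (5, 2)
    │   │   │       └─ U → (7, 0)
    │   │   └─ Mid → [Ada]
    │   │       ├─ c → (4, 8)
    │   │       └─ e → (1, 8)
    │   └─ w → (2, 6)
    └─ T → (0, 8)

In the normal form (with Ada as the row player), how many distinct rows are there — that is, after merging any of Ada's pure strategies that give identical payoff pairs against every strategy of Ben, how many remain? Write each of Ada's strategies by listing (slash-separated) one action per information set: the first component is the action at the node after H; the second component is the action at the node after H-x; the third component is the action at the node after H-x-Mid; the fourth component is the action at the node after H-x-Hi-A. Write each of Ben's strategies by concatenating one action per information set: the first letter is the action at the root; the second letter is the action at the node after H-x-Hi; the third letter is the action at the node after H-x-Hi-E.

Ada has 16 pure strategies: x/Hi/c/s, x/Hi/c/p, x/Hi/e/s, x/Hi/e/p, x/Mid/c/s, x/Mid/c/p, x/Mid/e/s, x/Mid/e/p, w/Hi/c/s, w/Hi/c/p, w/Hi/e/s, w/Hi/e/p, w/Mid/c/s, w/Mid/c/p, w/Mid/e/s, w/Mid/e/p. Columns: HAW, HAU, HEW, HEU, TAW, TAU, TEW, TEU.
{x/Hi/c/s, x/Hi/e/s} → row (2,6) (2,6) (5,2) (7,0) (0,8) (0,8) (0,8) (0,8)
{x/Hi/c/p, x/Hi/e/p} → row (7,3) (7,3) (5,2) (7,0) (0,8) (0,8) (0,8) (0,8)
{x/Mid/c/s, x/Mid/c/p} → row (4,8) (4,8) (4,8) (4,8) (0,8) (0,8) (0,8) (0,8)
{x/Mid/e/s, x/Mid/e/p} → row (1,8) (1,8) (1,8) (1,8) (0,8) (0,8) (0,8) (0,8)
{w/Hi/c/s, w/Hi/c/p, w/Hi/e/s, w/Hi/e/p, w/Mid/c/s, w/Mid/c/p, w/Mid/e/s, w/Mid/e/p} → row (2,6) (2,6) (2,6) (2,6) (0,8) (0,8) (0,8) (0,8)
That's 5 distinct rows out of 16 strategies.

5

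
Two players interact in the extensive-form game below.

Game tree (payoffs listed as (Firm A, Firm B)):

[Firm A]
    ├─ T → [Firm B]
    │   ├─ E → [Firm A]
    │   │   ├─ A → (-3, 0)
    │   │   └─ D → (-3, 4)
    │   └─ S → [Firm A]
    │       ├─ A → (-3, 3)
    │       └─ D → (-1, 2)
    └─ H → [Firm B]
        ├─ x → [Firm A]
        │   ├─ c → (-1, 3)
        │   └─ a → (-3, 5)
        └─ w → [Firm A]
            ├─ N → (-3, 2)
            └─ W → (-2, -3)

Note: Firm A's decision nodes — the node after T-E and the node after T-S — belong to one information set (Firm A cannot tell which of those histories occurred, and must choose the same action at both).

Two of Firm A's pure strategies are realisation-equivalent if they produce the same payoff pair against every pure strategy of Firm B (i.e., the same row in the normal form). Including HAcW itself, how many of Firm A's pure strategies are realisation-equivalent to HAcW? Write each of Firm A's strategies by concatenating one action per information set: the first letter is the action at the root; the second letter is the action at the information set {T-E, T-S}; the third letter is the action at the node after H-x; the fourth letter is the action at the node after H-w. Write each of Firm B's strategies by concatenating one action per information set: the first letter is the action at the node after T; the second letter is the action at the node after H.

Row for HAcW (columns Ex, Ew, Sx, Sw): (-1,3) (-2,-3) (-1,3) (-2,-3).
Under HAcW, Firm A's choice at the information set {T-E, T-S} can never be reached regardless of what Firm B does, so varying those choices leaves every outcome unchanged.
Holding the reachable choices fixed and varying the unreachable one freely already gives 2 equivalent strategies.
No other strategy reproduces this row, so those 2 are the full class: HAcW, HDcW.

2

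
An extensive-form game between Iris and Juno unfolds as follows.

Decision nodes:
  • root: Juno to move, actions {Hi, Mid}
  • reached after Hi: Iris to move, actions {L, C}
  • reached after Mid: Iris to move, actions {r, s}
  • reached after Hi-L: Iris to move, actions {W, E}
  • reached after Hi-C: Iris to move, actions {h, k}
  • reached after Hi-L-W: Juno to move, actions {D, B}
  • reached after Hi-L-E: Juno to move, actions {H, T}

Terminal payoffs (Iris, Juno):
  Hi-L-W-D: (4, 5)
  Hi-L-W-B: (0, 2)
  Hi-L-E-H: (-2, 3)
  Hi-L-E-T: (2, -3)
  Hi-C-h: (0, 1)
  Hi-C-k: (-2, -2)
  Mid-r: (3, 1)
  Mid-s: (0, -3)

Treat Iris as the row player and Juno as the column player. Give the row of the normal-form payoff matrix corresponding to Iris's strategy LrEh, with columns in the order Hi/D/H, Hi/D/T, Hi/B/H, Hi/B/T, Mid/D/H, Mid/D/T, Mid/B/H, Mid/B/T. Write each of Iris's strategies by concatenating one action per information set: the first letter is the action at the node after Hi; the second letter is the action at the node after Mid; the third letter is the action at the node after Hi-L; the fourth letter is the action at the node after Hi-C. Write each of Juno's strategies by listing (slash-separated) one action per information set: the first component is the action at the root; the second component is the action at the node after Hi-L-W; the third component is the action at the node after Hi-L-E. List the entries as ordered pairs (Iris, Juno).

vs Hi/D/H: Juno plays Hi → Iris plays L at [Hi] → Iris plays E at [Hi-L] → Juno plays H at [Hi-L-E] → (-2, 3)
vs Hi/D/T: Juno plays Hi → Iris plays L at [Hi] → Iris plays E at [Hi-L] → Juno plays T at [Hi-L-E] → (2, -3)
vs Hi/B/H: Juno plays Hi → Iris plays L at [Hi] → Iris plays E at [Hi-L] → Juno plays H at [Hi-L-E] → (-2, 3)
vs Hi/B/T: Juno plays Hi → Iris plays L at [Hi] → Iris plays E at [Hi-L] → Juno plays T at [Hi-L-E] → (2, -3)
vs Mid/D/H: Juno plays Mid → Iris plays r at [Mid] → (3, 1)
vs Mid/D/T: Juno plays Mid → Iris plays r at [Mid] → (3, 1)
vs Mid/B/H: Juno plays Mid → Iris plays r at [Mid] → (3, 1)
vs Mid/B/T: Juno plays Mid → Iris plays r at [Mid] → (3, 1)

(-2,3) (2,-3) (-2,3) (2,-3) (3,1) (3,1) (3,1) (3,1)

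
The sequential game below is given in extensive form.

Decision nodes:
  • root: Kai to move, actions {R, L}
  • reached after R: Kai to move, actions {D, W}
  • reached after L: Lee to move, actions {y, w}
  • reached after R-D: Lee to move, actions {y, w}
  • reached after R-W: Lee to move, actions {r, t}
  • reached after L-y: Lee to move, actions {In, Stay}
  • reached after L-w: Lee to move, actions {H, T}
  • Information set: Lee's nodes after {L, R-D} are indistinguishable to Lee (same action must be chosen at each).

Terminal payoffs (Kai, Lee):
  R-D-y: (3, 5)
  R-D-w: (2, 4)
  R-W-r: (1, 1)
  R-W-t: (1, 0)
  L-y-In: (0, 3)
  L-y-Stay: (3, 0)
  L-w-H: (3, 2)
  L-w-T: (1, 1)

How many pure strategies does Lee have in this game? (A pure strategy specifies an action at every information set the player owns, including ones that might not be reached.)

Lee owns the information set {L, R-D} with actions {y, w} — two choices.
Lee owns the node after R-W with actions {r, t} — two choices.
Lee owns the node after L-y with actions {In, Stay} — two choices.
Lee owns the node after L-w with actions {H, T} — two choices.
A pure strategy fixes one action at each information set independently, so the count is the product 2 × 2 × 2 × 2 = 16.

16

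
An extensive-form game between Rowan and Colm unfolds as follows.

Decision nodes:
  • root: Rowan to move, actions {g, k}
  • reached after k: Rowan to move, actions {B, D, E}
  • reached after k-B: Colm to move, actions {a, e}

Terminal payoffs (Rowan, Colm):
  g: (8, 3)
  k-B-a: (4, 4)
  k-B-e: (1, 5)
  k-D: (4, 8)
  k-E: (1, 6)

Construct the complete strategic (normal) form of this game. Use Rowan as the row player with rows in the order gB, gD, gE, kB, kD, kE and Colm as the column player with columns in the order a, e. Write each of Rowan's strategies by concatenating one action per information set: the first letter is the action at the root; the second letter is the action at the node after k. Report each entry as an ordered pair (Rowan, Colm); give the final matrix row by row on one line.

Row gB: a→(8,3), e→(8,3)
Row gD: a→(8,3), e→(8,3)
Row gE: a→(8,3), e→(8,3)
Row kB: a→(4,4), e→(1,5)
Row kD: a→(4,8), e→(4,8)
Row kE: a→(1,6), e→(1,6)

gB: (8,3) (8,3) | gD: (8,3) (8,3) | gE: (8,3) (8,3) | kB: (4,4) (1,5) | kD: (4,8) (4,8) | kE: (1,6) (1,6)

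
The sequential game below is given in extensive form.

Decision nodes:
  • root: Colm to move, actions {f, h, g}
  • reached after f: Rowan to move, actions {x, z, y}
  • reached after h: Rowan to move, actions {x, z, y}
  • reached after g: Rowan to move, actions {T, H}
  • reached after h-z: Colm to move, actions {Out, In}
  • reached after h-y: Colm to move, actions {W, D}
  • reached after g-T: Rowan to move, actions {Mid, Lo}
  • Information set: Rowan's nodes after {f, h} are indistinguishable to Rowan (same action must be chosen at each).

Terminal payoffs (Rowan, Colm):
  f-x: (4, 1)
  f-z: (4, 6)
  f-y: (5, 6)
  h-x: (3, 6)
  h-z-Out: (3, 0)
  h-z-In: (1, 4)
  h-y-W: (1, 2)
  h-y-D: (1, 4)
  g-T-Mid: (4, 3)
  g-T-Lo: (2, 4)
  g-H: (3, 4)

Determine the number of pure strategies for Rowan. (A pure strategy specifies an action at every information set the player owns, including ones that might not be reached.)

12

Rowan owns the information set {f, h} with actions {x, z, y} — three choices.
Rowan owns the node after g with actions {T, H} — two choices.
Rowan owns the node after g-T with actions {Mid, Lo} — two choices.
A pure strategy fixes one action at each information set independently, so the count is the product 3 × 2 × 2 = 12.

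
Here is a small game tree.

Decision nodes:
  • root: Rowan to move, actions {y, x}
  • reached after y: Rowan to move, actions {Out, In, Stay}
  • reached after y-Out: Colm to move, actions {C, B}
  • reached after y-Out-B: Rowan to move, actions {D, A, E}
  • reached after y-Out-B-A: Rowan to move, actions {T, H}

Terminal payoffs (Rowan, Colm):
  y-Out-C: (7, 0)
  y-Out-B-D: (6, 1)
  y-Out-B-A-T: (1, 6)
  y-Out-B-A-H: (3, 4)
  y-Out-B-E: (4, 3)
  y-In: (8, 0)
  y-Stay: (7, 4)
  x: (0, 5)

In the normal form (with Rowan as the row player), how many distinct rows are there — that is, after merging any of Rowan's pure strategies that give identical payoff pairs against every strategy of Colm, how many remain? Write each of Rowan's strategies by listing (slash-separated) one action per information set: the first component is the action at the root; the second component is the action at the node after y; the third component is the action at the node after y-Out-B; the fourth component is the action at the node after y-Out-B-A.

Rowan has 36 pure strategies: y/Out/D/T, y/Out/D/H, y/Out/A/T, y/Out/A/H, y/Out/E/T, y/Out/E/H, y/In/D/T, y/In/D/H, y/In/A/T, y/In/A/H, y/In/E/T, y/In/E/H, y/Stay/D/T, y/Stay/D/H, y/Stay/A/T, y/Stay/A/H, y/Stay/E/T, y/Stay/E/H, x/Out/D/T, x/Out/D/H, x/Out/A/T, x/Out/A/H, x/Out/E/T, x/Out/E/H, x/In/D/T, x/In/D/H, x/In/A/T, x/In/A/H, x/In/E/T, x/In/E/H, x/Stay/D/T, x/Stay/D/H, x/Stay/A/T, x/Stay/A/H, x/Stay/E/T, x/Stay/E/H. Columns: C, B.
{y/Out/D/T, y/Out/D/H} → row (7,0) (6,1)
{y/Out/A/T} → row (7,0) (1,6)
{y/Out/A/H} → row (7,0) (3,4)
{y/Out/E/T, y/Out/E/H} → row (7,0) (4,3)
{y/In/D/T, y/In/D/H, y/In/A/T, y/In/A/H, y/In/E/T, y/In/E/H} → row (8,0) (8,0)
{y/Stay/D/T, y/Stay/D/H, y/Stay/A/T, y/Stay/A/H, y/Stay/E/T, y/Stay/E/H} → row (7,4) (7,4)
{x/Out/D/T, x/Out/D/H, x/Out/A/T, x/Out/A/H, x/Out/E/T, x/Out/E/H, x/In/D/T, x/In/D/H, x/In/A/T, x/In/A/H, x/In/E/T, x/In/E/H, x/Stay/D/T, x/Stay/D/H, x/Stay/A/T, x/Stay/A/H, x/Stay/E/T, x/Stay/E/H} → row (0,5) (0,5)
That's 7 distinct rows out of 36 strategies.

7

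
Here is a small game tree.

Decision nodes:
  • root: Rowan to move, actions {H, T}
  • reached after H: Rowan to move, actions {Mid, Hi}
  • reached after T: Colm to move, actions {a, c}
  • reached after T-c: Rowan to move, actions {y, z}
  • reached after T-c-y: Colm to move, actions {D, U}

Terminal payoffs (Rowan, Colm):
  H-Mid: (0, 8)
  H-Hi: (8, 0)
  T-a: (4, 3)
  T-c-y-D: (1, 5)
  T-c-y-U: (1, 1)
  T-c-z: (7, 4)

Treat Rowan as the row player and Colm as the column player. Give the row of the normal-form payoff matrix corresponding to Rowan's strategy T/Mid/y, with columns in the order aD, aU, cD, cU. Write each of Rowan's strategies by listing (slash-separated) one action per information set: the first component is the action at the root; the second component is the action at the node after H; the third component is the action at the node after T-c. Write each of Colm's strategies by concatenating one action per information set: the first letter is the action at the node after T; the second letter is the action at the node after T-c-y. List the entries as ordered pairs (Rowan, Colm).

vs aD: Rowan plays T → Colm plays a at [T] → (4, 3)
vs aU: Rowan plays T → Colm plays a at [T] → (4, 3)
vs cD: Rowan plays T → Colm plays c at [T] → Rowan plays y at [T-c] → Colm plays D at [T-c-y] → (1, 5)
vs cU: Rowan plays T → Colm plays c at [T] → Rowan plays y at [T-c] → Colm plays U at [T-c-y] → (1, 1)

(4,3) (4,3) (1,5) (1,1)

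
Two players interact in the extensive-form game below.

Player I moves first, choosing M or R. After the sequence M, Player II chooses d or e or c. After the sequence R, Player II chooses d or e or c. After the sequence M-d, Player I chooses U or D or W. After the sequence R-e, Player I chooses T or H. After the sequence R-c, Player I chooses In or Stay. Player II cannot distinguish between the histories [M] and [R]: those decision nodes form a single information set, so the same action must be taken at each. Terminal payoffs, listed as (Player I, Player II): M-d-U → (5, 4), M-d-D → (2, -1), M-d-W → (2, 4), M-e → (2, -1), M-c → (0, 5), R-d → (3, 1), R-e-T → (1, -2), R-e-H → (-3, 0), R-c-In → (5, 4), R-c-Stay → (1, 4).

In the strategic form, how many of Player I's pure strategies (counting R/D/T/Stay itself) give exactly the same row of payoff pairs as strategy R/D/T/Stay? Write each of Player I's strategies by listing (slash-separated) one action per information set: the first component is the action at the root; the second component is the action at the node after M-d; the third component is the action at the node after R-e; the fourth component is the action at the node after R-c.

Row for R/D/T/Stay (columns d, e, c): (3,1) (1,-2) (1,4).
Under R/D/T/Stay, Player I's choice at the node after M-d can never be reached regardless of what Player II does, so varying those choices leaves every outcome unchanged.
Holding the reachable choices fixed and varying the unreachable one freely already gives 3 equivalent strategies.
No other strategy reproduces this row, so those 3 are the full class: R/U/T/Stay, R/D/T/Stay, R/W/T/Stay.

3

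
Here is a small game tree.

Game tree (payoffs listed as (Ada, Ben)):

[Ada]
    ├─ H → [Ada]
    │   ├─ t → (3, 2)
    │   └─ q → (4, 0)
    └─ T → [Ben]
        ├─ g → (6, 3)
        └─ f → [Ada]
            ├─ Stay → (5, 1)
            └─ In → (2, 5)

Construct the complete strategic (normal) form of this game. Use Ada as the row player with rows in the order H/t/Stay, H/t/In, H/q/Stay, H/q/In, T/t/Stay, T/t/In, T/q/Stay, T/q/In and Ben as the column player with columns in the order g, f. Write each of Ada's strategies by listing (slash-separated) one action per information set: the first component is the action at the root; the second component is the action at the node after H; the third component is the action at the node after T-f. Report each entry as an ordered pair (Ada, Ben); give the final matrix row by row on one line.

Row H/t/Stay: g→(3,2), f→(3,2)
Row H/t/In: g→(3,2), f→(3,2)
Row H/q/Stay: g→(4,0), f→(4,0)
Row H/q/In: g→(4,0), f→(4,0)
Row T/t/Stay: g→(6,3), f→(5,1)
Row T/t/In: g→(6,3), f→(2,5)
Row T/q/Stay: g→(6,3), f→(5,1)
Row T/q/In: g→(6,3), f→(2,5)

H/t/Stay: (3,2) (3,2) | H/t/In: (3,2) (3,2) | H/q/Stay: (4,0) (4,0) | H/q/In: (4,0) (4,0) | T/t/Stay: (6,3) (5,1) | T/t/In: (6,3) (2,5) | T/q/Stay: (6,3) (5,1) | T/q/In: (6,3) (2,5)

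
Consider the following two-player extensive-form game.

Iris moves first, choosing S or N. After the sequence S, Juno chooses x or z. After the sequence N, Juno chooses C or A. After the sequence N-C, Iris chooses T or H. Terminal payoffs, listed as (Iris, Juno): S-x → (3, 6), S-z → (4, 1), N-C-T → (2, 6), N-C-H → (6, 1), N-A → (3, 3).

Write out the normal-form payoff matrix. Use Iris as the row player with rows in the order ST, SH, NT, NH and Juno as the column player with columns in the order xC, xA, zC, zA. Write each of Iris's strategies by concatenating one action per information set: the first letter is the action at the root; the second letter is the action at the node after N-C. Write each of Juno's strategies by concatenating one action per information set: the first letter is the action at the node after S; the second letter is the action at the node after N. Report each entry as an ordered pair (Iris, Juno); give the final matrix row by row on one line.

           xC       xA       zC       zA
  ST    (3,6)    (3,6)    (4,1)    (4,1)
  SH    (3,6)    (3,6)    (4,1)    (4,1)
  NT    (2,6)    (3,3)    (2,6)    (3,3)
  NH    (6,1)    (3,3)    (6,1)    (3,3)

ST: (3,6) (3,6) (4,1) (4,1) | SH: (3,6) (3,6) (4,1) (4,1) | NT: (2,6) (3,3) (2,6) (3,3) | NH: (6,1) (3,3) (6,1) (3,3)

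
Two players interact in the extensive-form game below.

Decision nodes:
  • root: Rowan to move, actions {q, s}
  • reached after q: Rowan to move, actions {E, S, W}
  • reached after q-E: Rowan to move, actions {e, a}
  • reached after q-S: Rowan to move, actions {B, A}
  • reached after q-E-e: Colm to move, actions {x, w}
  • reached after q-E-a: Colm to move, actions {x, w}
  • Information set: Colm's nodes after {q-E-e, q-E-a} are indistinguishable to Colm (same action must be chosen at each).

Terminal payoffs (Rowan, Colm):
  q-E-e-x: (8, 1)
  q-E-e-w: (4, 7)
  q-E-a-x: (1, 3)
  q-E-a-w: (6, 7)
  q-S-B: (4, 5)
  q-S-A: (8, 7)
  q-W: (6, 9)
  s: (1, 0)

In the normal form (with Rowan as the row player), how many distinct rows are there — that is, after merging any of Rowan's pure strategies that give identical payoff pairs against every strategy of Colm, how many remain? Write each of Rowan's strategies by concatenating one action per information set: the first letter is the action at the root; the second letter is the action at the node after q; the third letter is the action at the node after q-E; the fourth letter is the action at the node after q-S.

6

Rowan has 24 pure strategies: qEeB, qEeA, qEaB, qEaA, qSeB, qSeA, qSaB, qSaA, qWeB, qWeA, qWaB, qWaA, sEeB, sEeA, sEaB, sEaA, sSeB, sSeA, sSaB, sSaA, sWeB, sWeA, sWaB, sWaA. Columns: x, w.
{qEeB, qEeA} → row (8,1) (4,7)
{qEaB, qEaA} → row (1,3) (6,7)
{qSeB, qSaB} → row (4,5) (4,5)
{qSeA, qSaA} → row (8,7) (8,7)
{qWeB, qWeA, qWaB, qWaA} → row (6,9) (6,9)
{sEeB, sEeA, sEaB, sEaA, sSeB, sSeA, sSaB, sSaA, sWeB, sWeA, sWaB, sWaA} → row (1,0) (1,0)
That's 6 distinct rows out of 24 strategies.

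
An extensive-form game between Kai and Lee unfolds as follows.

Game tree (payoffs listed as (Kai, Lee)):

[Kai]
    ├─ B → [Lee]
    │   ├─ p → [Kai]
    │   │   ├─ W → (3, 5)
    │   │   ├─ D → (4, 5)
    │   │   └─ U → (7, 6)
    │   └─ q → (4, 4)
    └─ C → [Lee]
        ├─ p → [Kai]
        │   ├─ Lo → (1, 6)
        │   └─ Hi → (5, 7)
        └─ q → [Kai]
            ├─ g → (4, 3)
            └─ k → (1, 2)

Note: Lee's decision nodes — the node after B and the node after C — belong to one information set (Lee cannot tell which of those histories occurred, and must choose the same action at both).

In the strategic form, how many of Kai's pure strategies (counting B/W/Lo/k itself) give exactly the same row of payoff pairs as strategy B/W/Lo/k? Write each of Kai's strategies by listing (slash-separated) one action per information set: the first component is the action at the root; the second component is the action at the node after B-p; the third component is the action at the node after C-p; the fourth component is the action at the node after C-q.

4

Row for B/W/Lo/k (columns p, q): (3,5) (4,4).
Under B/W/Lo/k, Kai's choice at the node after C-p and at the node after C-q can never be reached regardless of what Lee does, so varying those choices leaves every outcome unchanged.
Holding the reachable choices fixed and varying the unreachable ones freely already gives 2 × 2 = 4 equivalent strategies.
No other strategy reproduces this row, so those 4 are the full class: B/W/Lo/g, B/W/Lo/k, B/W/Hi/g, B/W/Hi/k.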